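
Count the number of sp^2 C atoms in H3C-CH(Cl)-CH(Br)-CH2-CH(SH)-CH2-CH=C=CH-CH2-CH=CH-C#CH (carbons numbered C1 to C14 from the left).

4

C1: sp3
C2: sp3
C3: sp3
C4: sp3
C5: sp3
C6: sp3
C7: sp2 ✓
C8: sp
C9: sp2 ✓
C10: sp3
C11: sp2 ✓
C12: sp2 ✓
C13: sp
C14: sp
C7, C9, C11, C12 → 4 sp2 carbons.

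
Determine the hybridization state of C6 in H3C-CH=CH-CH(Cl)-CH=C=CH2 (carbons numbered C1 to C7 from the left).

sp

C6 — 2 σ bonds, plus two π bonds. Steric number 2, so sp.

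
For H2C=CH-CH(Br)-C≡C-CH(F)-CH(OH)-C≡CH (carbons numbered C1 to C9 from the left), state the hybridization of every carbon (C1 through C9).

C1: 3 σ bonds, plus one π bond; 3 regions of electron density → sp2.
C2: 3 σ bonds, plus one π bond; 3 regions of electron density → sp2.
C3 — 4 σ bonds. Steric number 4, so sp3.
C4 has 2 σ bonds, plus two π bonds: steric number 2 → sp.
C5 has 2 σ bonds, plus two π bonds: steric number 2 → sp.
C6: 4 σ bonds; 4 regions of electron density → sp3.
C7 — 4 σ bonds. Steric number 4, so sp3.
C8 (2 σ bonds, plus two π bonds) has steric number 2: sp.
C9 — 2 σ bonds, plus two π bonds. Steric number 2, so sp.

C1 sp2, C2 sp2, C3 sp3, C4 sp, C5 sp, C6 sp3, C7 sp3, C8 sp, C9 sp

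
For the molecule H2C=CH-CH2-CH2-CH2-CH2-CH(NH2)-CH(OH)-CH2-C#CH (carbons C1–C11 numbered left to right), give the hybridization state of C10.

C10 has 2 σ bonds, plus two π bonds: steric number 2 → sp.

sp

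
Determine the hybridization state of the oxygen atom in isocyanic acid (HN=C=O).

The oxygen atom is sp2: 1 σ bond and 2 lone pairs, plus one π bond, 3 electron-density regions.

sp²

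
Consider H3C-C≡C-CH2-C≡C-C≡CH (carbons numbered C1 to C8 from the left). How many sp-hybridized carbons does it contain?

C1: sp3
C2: sp ✓
C3: sp ✓
C4: sp3
C5: sp ✓
C6: sp ✓
C7: sp ✓
C8: sp ✓
C2, C3, C5, C6, C7, C8 → 6 sp carbons.

6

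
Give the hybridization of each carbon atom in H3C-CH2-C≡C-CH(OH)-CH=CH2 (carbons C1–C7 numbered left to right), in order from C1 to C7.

C1 sp3, C2 sp3, C3 sp, C4 sp, C5 sp3, C6 sp2, C7 sp2

C1: 4 σ bonds; 4 regions of electron density → sp3.
C2 is sp3: 4 σ bonds, 4 electron-density regions.
C3 has 2 σ bonds, plus two π bonds: steric number 2 → sp.
C4 (2 σ bonds, plus two π bonds) has steric number 2: sp.
C5 — 4 σ bonds. Steric number 4, so sp3.
C6: 3 σ bonds, plus one π bond; 3 regions of electron density → sp2.
C7 has 3 σ bonds, plus one π bond: steric number 3 → sp2.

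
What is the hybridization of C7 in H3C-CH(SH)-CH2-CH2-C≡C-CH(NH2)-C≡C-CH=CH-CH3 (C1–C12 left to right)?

C7 has 4 σ bonds: steric number 4 → sp3.

sp^3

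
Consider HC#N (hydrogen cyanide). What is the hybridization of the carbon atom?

The carbon atom (2 σ bonds, plus two π bonds) has steric number 2: sp.

sp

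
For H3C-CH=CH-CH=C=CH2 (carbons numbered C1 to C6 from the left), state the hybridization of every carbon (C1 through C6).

C1 carries 4 σ bonds, giving a steric number of 4, so it is sp3.
C2: 3 σ bonds, plus one π bond — 3 electron domains, sp2.
C3 (3 σ bonds, plus one π bond) has steric number 3: sp2.
C4: 3 σ bonds, plus one π bond — 3 electron domains, sp2.
C5 (2 σ bonds, plus two π bonds) has steric number 2: sp.
C6: 3 σ bonds, plus one π bond; 3 regions of electron density → sp2.

C1 sp3, C2 sp2, C3 sp2, C4 sp2, C5 sp, C6 sp2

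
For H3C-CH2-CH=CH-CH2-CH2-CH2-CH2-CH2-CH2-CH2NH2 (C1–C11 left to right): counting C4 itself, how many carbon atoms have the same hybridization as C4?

C4 is sp2 (one π bond).
C1: sp3
C2: sp3
C3: sp2 ✓
C4: sp2 ✓
C5: sp3
C6: sp3
C7: sp3
C8: sp3
C9: sp3
C10: sp3
C11: sp3
2 carbons are sp2.

2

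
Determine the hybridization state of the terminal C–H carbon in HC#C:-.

sp

The terminal C–H carbon (2 σ bonds, plus two π bonds) has steric number 2: sp.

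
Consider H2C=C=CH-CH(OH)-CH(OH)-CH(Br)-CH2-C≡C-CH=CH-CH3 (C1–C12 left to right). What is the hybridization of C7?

C7 (4 σ bonds) has steric number 4: sp3.

sp^3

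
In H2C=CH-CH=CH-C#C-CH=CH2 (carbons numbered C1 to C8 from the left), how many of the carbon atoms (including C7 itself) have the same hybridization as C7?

C7 is sp2 (one π bond).
C1: sp2 ✓
C2: sp2 ✓
C3: sp2 ✓
C4: sp2 ✓
C5: sp
C6: sp
C7: sp2 ✓
C8: sp2 ✓
6 carbons are sp2.

6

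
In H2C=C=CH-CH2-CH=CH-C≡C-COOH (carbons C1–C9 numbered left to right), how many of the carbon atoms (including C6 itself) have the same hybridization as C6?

C6 is sp2 (one π bond).
C1: sp2 ✓
C2: sp
C3: sp2 ✓
C4: sp3
C5: sp2 ✓
C6: sp2 ✓
C7: sp
C8: sp
C9: sp2 ✓
5 carbons are sp2.

5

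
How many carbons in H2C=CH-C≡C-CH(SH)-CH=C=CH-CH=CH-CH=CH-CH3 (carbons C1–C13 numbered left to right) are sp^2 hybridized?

8

C1: sp2 ✓
C2: sp2 ✓
C3: sp
C4: sp
C5: sp3
C6: sp2 ✓
C7: sp
C8: sp2 ✓
C9: sp2 ✓
C10: sp2 ✓
C11: sp2 ✓
C12: sp2 ✓
C13: sp3
C1, C2, C6, C8, C9, C10, C11, C12 → 8 sp2 carbons.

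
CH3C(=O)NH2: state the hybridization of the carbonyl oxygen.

sp²

The carbonyl oxygen is sp2: 1 σ bond and 2 lone pairs, plus one π bond, 3 electron-density regions.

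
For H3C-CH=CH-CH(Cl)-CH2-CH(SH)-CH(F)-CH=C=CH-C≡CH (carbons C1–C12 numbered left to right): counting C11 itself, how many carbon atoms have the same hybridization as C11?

C11 is sp (two π bonds).
C1: sp3
C2: sp2
C3: sp2
C4: sp3
C5: sp3
C6: sp3
C7: sp3
C8: sp2
C9: sp ✓
C10: sp2
C11: sp ✓
C12: sp ✓
3 carbons are sp.

3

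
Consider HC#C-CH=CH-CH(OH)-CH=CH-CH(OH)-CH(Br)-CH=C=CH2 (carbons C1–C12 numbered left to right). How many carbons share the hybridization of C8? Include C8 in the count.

3

C8 is sp3 (only σ bonds).
C1: sp
C2: sp
C3: sp2
C4: sp2
C5: sp3 ✓
C6: sp2
C7: sp2
C8: sp3 ✓
C9: sp3 ✓
C10: sp2
C11: sp
C12: sp2
3 carbons are sp3.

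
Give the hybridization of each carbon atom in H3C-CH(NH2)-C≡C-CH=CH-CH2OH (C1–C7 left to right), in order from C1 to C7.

C1 sp3, C2 sp3, C3 sp, C4 sp, C5 sp2, C6 sp2, C7 sp3

C1: 4 σ bonds — 4 electron domains, sp3.
C2 — 4 σ bonds. Steric number 4, so sp3.
C3 is sp: 2 σ bonds, plus two π bonds, 2 electron-density regions.
C4: 2 σ bonds, plus two π bonds; 2 regions of electron density → sp.
C5 is sp2: 3 σ bonds, plus one π bond, 3 electron-density regions.
C6 is sp2: 3 σ bonds, plus one π bond, 3 electron-density regions.
C7 is sp3: 4 σ bonds, 4 electron-density regions.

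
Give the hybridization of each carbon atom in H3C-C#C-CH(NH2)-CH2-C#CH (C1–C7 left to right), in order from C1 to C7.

C1 sp3, C2 sp, C3 sp, C4 sp3, C5 sp3, C6 sp, C7 sp

C1: 4 σ bonds; 4 regions of electron density → sp3.
C2 has 2 σ bonds, plus two π bonds: steric number 2 → sp.
C3: 2 σ bonds, plus two π bonds; 2 regions of electron density → sp.
C4: 4 σ bonds; 4 regions of electron density → sp3.
C5 carries 4 σ bonds, giving a steric number of 4, so it is sp3.
C6: 2 σ bonds, plus two π bonds — 2 electron domains, sp.
C7: 2 σ bonds, plus two π bonds — 2 electron domains, sp.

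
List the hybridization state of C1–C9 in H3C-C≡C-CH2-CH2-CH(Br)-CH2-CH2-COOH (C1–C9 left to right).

C1 sp3, C2 sp, C3 sp, C4 sp3, C5 sp3, C6 sp3, C7 sp3, C8 sp3, C9 sp2

C1 is sp3: 4 σ bonds, 4 electron-density regions.
C2: 2 σ bonds, plus two π bonds; 2 regions of electron density → sp.
C3 — 2 σ bonds, plus two π bonds. Steric number 2, so sp.
C4 (4 σ bonds) has steric number 4: sp3.
C5 (4 σ bonds) has steric number 4: sp3.
C6 — 4 σ bonds. Steric number 4, so sp3.
C7 — 4 σ bonds. Steric number 4, so sp3.
C8: 4 σ bonds; 4 regions of electron density → sp3.
C9 is sp2: 3 σ bonds, plus one π bond, 3 electron-density regions.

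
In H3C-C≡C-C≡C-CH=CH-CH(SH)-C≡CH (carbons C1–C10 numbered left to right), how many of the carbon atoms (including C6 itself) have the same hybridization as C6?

2

C6 is sp2 (one π bond).
C1: sp3
C2: sp
C3: sp
C4: sp
C5: sp
C6: sp2 ✓
C7: sp2 ✓
C8: sp3
C9: sp
C10: sp
2 carbons are sp2.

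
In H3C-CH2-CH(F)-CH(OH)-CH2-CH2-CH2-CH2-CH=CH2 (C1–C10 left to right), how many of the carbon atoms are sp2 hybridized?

C1: sp3
C2: sp3
C3: sp3
C4: sp3
C5: sp3
C6: sp3
C7: sp3
C8: sp3
C9: sp2 ✓
C10: sp2 ✓
C9, C10 → 2 sp2 carbons.

2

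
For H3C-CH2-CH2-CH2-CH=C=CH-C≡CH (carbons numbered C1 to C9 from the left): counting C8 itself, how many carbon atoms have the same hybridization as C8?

3

C8 is sp (two π bonds).
C1: sp3
C2: sp3
C3: sp3
C4: sp3
C5: sp2
C6: sp ✓
C7: sp2
C8: sp ✓
C9: sp ✓
3 carbons are sp.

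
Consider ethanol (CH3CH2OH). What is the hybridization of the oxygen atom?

sp³

The oxygen atom (2 σ bonds and 2 lone pairs) has steric number 4: sp3.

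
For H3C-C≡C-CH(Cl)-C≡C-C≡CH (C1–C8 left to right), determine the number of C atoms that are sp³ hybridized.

2

C1: sp3 ✓
C2: sp
C3: sp
C4: sp3 ✓
C5: sp
C6: sp
C7: sp
C8: sp
C1, C4 → 2 sp3 carbons.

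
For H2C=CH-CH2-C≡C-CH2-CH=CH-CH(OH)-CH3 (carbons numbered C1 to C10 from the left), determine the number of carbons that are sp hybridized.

C1: sp2
C2: sp2
C3: sp3
C4: sp ✓
C5: sp ✓
C6: sp3
C7: sp2
C8: sp2
C9: sp3
C10: sp3
C4, C5 → 2 sp carbons.

2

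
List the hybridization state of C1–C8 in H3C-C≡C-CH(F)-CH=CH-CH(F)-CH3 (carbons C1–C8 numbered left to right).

C1 sp3, C2 sp, C3 sp, C4 sp3, C5 sp2, C6 sp2, C7 sp3, C8 sp3

C1 carries 4 σ bonds, giving a steric number of 4, so it is sp3.
C2: 2 σ bonds, plus two π bonds; 2 regions of electron density → sp.
C3 carries 2 σ bonds, plus two π bonds, giving a steric number of 2, so it is sp.
C4 is sp3: 4 σ bonds, 4 electron-density regions.
C5 (3 σ bonds, plus one π bond) has steric number 3: sp2.
C6 has 3 σ bonds, plus one π bond: steric number 3 → sp2.
C7 has 4 σ bonds: steric number 4 → sp3.
C8 (4 σ bonds) has steric number 4: sp3.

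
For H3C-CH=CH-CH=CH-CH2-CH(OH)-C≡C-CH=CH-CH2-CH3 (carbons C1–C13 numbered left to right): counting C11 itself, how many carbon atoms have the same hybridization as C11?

C11 is sp2 (one π bond).
C1: sp3
C2: sp2 ✓
C3: sp2 ✓
C4: sp2 ✓
C5: sp2 ✓
C6: sp3
C7: sp3
C8: sp
C9: sp
C10: sp2 ✓
C11: sp2 ✓
C12: sp3
C13: sp3
6 carbons are sp2.

6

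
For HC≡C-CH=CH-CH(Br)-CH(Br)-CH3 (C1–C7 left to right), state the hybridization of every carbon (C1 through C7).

C1: 2 σ bonds, plus two π bonds — 2 electron domains, sp.
C2 carries 2 σ bonds, plus two π bonds, giving a steric number of 2, so it is sp.
C3 — 3 σ bonds, plus one π bond. Steric number 3, so sp2.
C4 is sp2: 3 σ bonds, plus one π bond, 3 electron-density regions.
C5: 4 σ bonds; 4 regions of electron density → sp3.
C6 carries 4 σ bonds, giving a steric number of 4, so it is sp3.
C7 (4 σ bonds) has steric number 4: sp3.

C1 sp, C2 sp, C3 sp2, C4 sp2, C5 sp3, C6 sp3, C7 sp3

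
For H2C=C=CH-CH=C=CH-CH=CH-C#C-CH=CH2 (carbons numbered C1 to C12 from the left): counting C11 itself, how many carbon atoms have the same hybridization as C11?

8

C11 is sp2 (one π bond).
C1: sp2 ✓
C2: sp
C3: sp2 ✓
C4: sp2 ✓
C5: sp
C6: sp2 ✓
C7: sp2 ✓
C8: sp2 ✓
C9: sp
C10: sp
C11: sp2 ✓
C12: sp2 ✓
8 carbons are sp2.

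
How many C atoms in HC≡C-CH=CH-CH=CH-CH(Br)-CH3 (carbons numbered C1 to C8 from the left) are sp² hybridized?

4

C1: sp
C2: sp
C3: sp2 ✓
C4: sp2 ✓
C5: sp2 ✓
C6: sp2 ✓
C7: sp3
C8: sp3
C3, C4, C5, C6 → 4 sp2 carbons.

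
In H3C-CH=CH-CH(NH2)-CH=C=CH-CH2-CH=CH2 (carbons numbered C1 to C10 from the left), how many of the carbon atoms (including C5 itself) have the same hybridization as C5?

C5 is sp2 (one π bond).
C1: sp3
C2: sp2 ✓
C3: sp2 ✓
C4: sp3
C5: sp2 ✓
C6: sp
C7: sp2 ✓
C8: sp3
C9: sp2 ✓
C10: sp2 ✓
6 carbons are sp2.

6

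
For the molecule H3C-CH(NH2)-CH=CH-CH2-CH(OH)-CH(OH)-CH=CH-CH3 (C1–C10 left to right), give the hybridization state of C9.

sp2

C9 has 3 σ bonds, plus one π bond: steric number 3 → sp2.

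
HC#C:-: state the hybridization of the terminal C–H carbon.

sp

The terminal C–H carbon: 2 σ bonds, plus two π bonds — 2 electron domains, sp.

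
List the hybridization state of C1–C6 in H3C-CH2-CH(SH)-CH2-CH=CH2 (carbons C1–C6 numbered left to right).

C1: 4 σ bonds; 4 regions of electron density → sp3.
C2 (4 σ bonds) has steric number 4: sp3.
C3 — 4 σ bonds. Steric number 4, so sp3.
C4 is sp3: 4 σ bonds, 4 electron-density regions.
C5 carries 3 σ bonds, plus one π bond, giving a steric number of 3, so it is sp2.
C6 is sp2: 3 σ bonds, plus one π bond, 3 electron-density regions.

C1 sp3, C2 sp3, C3 sp3, C4 sp3, C5 sp2, C6 sp2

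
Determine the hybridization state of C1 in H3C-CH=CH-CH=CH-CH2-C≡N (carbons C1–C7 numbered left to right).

C1: 4 σ bonds; 4 regions of electron density → sp3.

sp3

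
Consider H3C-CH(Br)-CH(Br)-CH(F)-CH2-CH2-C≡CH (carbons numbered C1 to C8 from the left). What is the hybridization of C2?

sp^3

C2 has 4 σ bonds: steric number 4 → sp3.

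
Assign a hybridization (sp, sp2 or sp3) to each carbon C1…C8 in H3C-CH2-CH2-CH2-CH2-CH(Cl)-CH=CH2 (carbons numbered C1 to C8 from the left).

C1 sp3, C2 sp3, C3 sp3, C4 sp3, C5 sp3, C6 sp3, C7 sp2, C8 sp2

C1 (4 σ bonds) has steric number 4: sp3.
C2: 4 σ bonds; 4 regions of electron density → sp3.
C3 is sp3: 4 σ bonds, 4 electron-density regions.
C4 carries 4 σ bonds, giving a steric number of 4, so it is sp3.
C5: 4 σ bonds — 4 electron domains, sp3.
C6 is sp3: 4 σ bonds, 4 electron-density regions.
C7: 3 σ bonds, plus one π bond — 3 electron domains, sp2.
C8 carries 3 σ bonds, plus one π bond, giving a steric number of 3, so it is sp2.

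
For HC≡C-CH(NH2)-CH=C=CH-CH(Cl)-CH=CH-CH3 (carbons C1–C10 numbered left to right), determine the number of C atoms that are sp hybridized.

C1: sp ✓
C2: sp ✓
C3: sp3
C4: sp2
C5: sp ✓
C6: sp2
C7: sp3
C8: sp2
C9: sp2
C10: sp3
C1, C2, C5 → 3 sp carbons.

3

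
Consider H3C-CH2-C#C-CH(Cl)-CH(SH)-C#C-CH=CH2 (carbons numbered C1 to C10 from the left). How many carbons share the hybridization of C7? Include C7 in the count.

4

C7 is sp (two π bonds).
C1: sp3
C2: sp3
C3: sp ✓
C4: sp ✓
C5: sp3
C6: sp3
C7: sp ✓
C8: sp ✓
C9: sp2
C10: sp2
4 carbons are sp.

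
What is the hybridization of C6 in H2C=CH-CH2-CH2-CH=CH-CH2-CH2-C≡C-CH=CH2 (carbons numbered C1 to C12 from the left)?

C6 — 3 σ bonds, plus one π bond. Steric number 3, so sp2.

sp2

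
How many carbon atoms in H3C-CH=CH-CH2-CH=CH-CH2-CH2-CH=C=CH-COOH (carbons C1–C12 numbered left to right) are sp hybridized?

1

C1: sp3
C2: sp2
C3: sp2
C4: sp3
C5: sp2
C6: sp2
C7: sp3
C8: sp3
C9: sp2
C10: sp ✓
C11: sp2
C12: sp2
C10 → 1 sp carbon.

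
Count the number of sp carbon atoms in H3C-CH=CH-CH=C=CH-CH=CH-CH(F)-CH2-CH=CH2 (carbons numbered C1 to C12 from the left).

1

C1: sp3
C2: sp2
C3: sp2
C4: sp2
C5: sp ✓
C6: sp2
C7: sp2
C8: sp2
C9: sp3
C10: sp3
C11: sp2
C12: sp2
C5 → 1 sp carbon.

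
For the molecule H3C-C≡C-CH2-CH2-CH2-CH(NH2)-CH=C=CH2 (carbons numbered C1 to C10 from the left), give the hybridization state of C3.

C3 has 2 σ bonds, plus two π bonds: steric number 2 → sp.

sp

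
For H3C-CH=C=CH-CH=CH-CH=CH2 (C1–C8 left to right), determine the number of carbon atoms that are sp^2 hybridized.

6

C1: sp3
C2: sp2 ✓
C3: sp
C4: sp2 ✓
C5: sp2 ✓
C6: sp2 ✓
C7: sp2 ✓
C8: sp2 ✓
C2, C4, C5, C6, C7, C8 → 6 sp2 carbons.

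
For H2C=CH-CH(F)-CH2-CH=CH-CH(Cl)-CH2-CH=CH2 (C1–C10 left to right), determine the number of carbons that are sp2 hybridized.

6

C1: sp2 ✓
C2: sp2 ✓
C3: sp3
C4: sp3
C5: sp2 ✓
C6: sp2 ✓
C7: sp3
C8: sp3
C9: sp2 ✓
C10: sp2 ✓
C1, C2, C5, C6, C9, C10 → 6 sp2 carbons.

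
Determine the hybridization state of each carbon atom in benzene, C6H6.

sp²

Every ring carbon has three σ bonds and contributes one p electron to the aromatic π system.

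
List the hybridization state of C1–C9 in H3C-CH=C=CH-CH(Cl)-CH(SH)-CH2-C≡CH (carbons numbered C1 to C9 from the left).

C1 is sp3: 4 σ bonds, 4 electron-density regions.
C2: 3 σ bonds, plus one π bond; 3 regions of electron density → sp2.
C3 (2 σ bonds, plus two π bonds) has steric number 2: sp.
C4 — 3 σ bonds, plus one π bond. Steric number 3, so sp2.
C5 is sp3: 4 σ bonds, 4 electron-density regions.
C6: 4 σ bonds — 4 electron domains, sp3.
C7: 4 σ bonds; 4 regions of electron density → sp3.
C8: 2 σ bonds, plus two π bonds; 2 regions of electron density → sp.
C9 has 2 σ bonds, plus two π bonds: steric number 2 → sp.

C1 sp3, C2 sp2, C3 sp, C4 sp2, C5 sp3, C6 sp3, C7 sp3, C8 sp, C9 sp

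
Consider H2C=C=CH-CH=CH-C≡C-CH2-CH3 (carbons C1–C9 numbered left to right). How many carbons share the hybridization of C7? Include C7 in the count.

3

C7 is sp (two π bonds).
C1: sp2
C2: sp ✓
C3: sp2
C4: sp2
C5: sp2
C6: sp ✓
C7: sp ✓
C8: sp3
C9: sp3
3 carbons are sp.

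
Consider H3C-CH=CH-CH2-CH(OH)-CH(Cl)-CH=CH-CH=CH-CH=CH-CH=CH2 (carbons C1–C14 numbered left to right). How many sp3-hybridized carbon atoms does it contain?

C1: sp3 ✓
C2: sp2
C3: sp2
C4: sp3 ✓
C5: sp3 ✓
C6: sp3 ✓
C7: sp2
C8: sp2
C9: sp2
C10: sp2
C11: sp2
C12: sp2
C13: sp2
C14: sp2
C1, C4, C5, C6 → 4 sp3 carbons.

4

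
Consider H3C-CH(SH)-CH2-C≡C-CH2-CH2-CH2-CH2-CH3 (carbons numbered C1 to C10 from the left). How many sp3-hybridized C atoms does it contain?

C1: sp3 ✓
C2: sp3 ✓
C3: sp3 ✓
C4: sp
C5: sp
C6: sp3 ✓
C7: sp3 ✓
C8: sp3 ✓
C9: sp3 ✓
C10: sp3 ✓
C1, C2, C3, C6, C7, C8, C9, C10 → 8 sp3 carbons.

8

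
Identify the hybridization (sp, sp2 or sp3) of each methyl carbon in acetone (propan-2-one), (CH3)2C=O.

Each methyl carbon is sp3: 4 σ bonds, 4 electron-density regions.

sp^3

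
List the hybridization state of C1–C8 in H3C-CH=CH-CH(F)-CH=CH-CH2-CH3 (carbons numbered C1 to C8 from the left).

C1 sp3, C2 sp2, C3 sp2, C4 sp3, C5 sp2, C6 sp2, C7 sp3, C8 sp3

C1 — 4 σ bonds. Steric number 4, so sp3.
C2: 3 σ bonds, plus one π bond — 3 electron domains, sp2.
C3 is sp2: 3 σ bonds, plus one π bond, 3 electron-density regions.
C4 (4 σ bonds) has steric number 4: sp3.
C5: 3 σ bonds, plus one π bond; 3 regions of electron density → sp2.
C6 is sp2: 3 σ bonds, plus one π bond, 3 electron-density regions.
C7 — 4 σ bonds. Steric number 4, so sp3.
C8: 4 σ bonds; 4 regions of electron density → sp3.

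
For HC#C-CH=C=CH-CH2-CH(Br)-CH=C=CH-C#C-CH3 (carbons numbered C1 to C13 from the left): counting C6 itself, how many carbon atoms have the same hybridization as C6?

C6 is sp3 (only σ bonds).
C1: sp
C2: sp
C3: sp2
C4: sp
C5: sp2
C6: sp3 ✓
C7: sp3 ✓
C8: sp2
C9: sp
C10: sp2
C11: sp
C12: sp
C13: sp3 ✓
3 carbons are sp3.

3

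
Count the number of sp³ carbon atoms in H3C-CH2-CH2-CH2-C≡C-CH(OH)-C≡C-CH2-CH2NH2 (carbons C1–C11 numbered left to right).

C1: sp3 ✓
C2: sp3 ✓
C3: sp3 ✓
C4: sp3 ✓
C5: sp
C6: sp
C7: sp3 ✓
C8: sp
C9: sp
C10: sp3 ✓
C11: sp3 ✓
C1, C2, C3, C4, C7, C10, C11 → 7 sp3 carbons.

7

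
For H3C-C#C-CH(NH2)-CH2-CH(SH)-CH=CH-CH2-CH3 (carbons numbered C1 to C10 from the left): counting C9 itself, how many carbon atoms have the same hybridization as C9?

C9 is sp3 (only σ bonds).
C1: sp3 ✓
C2: sp
C3: sp
C4: sp3 ✓
C5: sp3 ✓
C6: sp3 ✓
C7: sp2
C8: sp2
C9: sp3 ✓
C10: sp3 ✓
6 carbons are sp3.

6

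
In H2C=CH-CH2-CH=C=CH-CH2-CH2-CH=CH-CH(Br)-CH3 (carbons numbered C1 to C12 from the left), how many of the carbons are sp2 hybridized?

6

C1: sp2 ✓
C2: sp2 ✓
C3: sp3
C4: sp2 ✓
C5: sp
C6: sp2 ✓
C7: sp3
C8: sp3
C9: sp2 ✓
C10: sp2 ✓
C11: sp3
C12: sp3
C1, C2, C4, C6, C9, C10 → 6 sp2 carbons.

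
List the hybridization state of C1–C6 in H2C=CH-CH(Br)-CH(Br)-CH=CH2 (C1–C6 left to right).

C1 sp2, C2 sp2, C3 sp3, C4 sp3, C5 sp2, C6 sp2

C1 — 3 σ bonds, plus one π bond. Steric number 3, so sp2.
C2 — 3 σ bonds, plus one π bond. Steric number 3, so sp2.
C3 (4 σ bonds) has steric number 4: sp3.
C4 (4 σ bonds) has steric number 4: sp3.
C5 (3 σ bonds, plus one π bond) has steric number 3: sp2.
C6 (3 σ bonds, plus one π bond) has steric number 3: sp2.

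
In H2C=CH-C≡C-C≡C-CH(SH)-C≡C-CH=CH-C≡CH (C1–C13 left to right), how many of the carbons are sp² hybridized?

4

C1: sp2 ✓
C2: sp2 ✓
C3: sp
C4: sp
C5: sp
C6: sp
C7: sp3
C8: sp
C9: sp
C10: sp2 ✓
C11: sp2 ✓
C12: sp
C13: sp
C1, C2, C10, C11 → 4 sp2 carbons.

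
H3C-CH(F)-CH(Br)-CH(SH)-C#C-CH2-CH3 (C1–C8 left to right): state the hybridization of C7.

sp^3

C7 (4 σ bonds) has steric number 4: sp3.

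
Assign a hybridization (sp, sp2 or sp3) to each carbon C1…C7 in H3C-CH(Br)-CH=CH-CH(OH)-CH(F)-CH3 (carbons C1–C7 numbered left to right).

C1 carries 4 σ bonds, giving a steric number of 4, so it is sp3.
C2 is sp3: 4 σ bonds, 4 electron-density regions.
C3 is sp2: 3 σ bonds, plus one π bond, 3 electron-density regions.
C4 — 3 σ bonds, plus one π bond. Steric number 3, so sp2.
C5 carries 4 σ bonds, giving a steric number of 4, so it is sp3.
C6 — 4 σ bonds. Steric number 4, so sp3.
C7 has 4 σ bonds: steric number 4 → sp3.

C1 sp3, C2 sp3, C3 sp2, C4 sp2, C5 sp3, C6 sp3, C7 sp3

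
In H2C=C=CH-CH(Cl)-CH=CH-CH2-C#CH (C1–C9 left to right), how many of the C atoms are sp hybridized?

C1: sp2
C2: sp ✓
C3: sp2
C4: sp3
C5: sp2
C6: sp2
C7: sp3
C8: sp ✓
C9: sp ✓
C2, C8, C9 → 3 sp carbons.

3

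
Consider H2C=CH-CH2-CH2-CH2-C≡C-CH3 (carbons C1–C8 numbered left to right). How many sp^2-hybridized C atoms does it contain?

2

C1: sp2 ✓
C2: sp2 ✓
C3: sp3
C4: sp3
C5: sp3
C6: sp
C7: sp
C8: sp3
C1, C2 → 2 sp2 carbons.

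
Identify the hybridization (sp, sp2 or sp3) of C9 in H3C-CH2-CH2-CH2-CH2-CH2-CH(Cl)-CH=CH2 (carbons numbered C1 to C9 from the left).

sp2

C9 has 3 σ bonds, plus one π bond: steric number 3 → sp2.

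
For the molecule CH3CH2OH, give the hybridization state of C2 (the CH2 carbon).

sp3

C2 (the CH2 carbon) has 4 σ bonds: steric number 4 → sp3.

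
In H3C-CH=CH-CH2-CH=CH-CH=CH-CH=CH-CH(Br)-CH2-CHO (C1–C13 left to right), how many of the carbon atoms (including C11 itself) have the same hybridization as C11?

4

C11 is sp3 (only σ bonds).
C1: sp3 ✓
C2: sp2
C3: sp2
C4: sp3 ✓
C5: sp2
C6: sp2
C7: sp2
C8: sp2
C9: sp2
C10: sp2
C11: sp3 ✓
C12: sp3 ✓
C13: sp2
4 carbons are sp3.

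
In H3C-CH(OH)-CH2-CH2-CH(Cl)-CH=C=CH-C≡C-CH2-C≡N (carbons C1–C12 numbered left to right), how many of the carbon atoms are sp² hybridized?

C1: sp3
C2: sp3
C3: sp3
C4: sp3
C5: sp3
C6: sp2 ✓
C7: sp
C8: sp2 ✓
C9: sp
C10: sp
C11: sp3
C12: sp
C6, C8 → 2 sp2 carbons.

2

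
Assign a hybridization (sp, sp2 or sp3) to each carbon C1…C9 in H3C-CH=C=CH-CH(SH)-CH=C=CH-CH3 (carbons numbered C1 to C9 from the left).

C1 is sp3: 4 σ bonds, 4 electron-density regions.
C2 is sp2: 3 σ bonds, plus one π bond, 3 electron-density regions.
C3 is sp: 2 σ bonds, plus two π bonds, 2 electron-density regions.
C4: 3 σ bonds, plus one π bond; 3 regions of electron density → sp2.
C5 is sp3: 4 σ bonds, 4 electron-density regions.
C6 carries 3 σ bonds, plus one π bond, giving a steric number of 3, so it is sp2.
C7: 2 σ bonds, plus two π bonds; 2 regions of electron density → sp.
C8 carries 3 σ bonds, plus one π bond, giving a steric number of 3, so it is sp2.
C9: 4 σ bonds — 4 electron domains, sp3.

C1 sp3, C2 sp2, C3 sp, C4 sp2, C5 sp3, C6 sp2, C7 sp, C8 sp2, C9 sp3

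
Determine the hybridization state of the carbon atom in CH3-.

sp^3

Three σ bonds + one lone pair = steric number 4 → sp3, pyramidal.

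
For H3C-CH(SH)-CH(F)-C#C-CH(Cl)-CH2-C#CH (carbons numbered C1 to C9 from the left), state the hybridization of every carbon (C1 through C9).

C1: 4 σ bonds — 4 electron domains, sp3.
C2 — 4 σ bonds. Steric number 4, so sp3.
C3 has 4 σ bonds: steric number 4 → sp3.
C4: 2 σ bonds, plus two π bonds; 2 regions of electron density → sp.
C5: 2 σ bonds, plus two π bonds; 2 regions of electron density → sp.
C6 — 4 σ bonds. Steric number 4, so sp3.
C7 (4 σ bonds) has steric number 4: sp3.
C8: 2 σ bonds, plus two π bonds; 2 regions of electron density → sp.
C9: 2 σ bonds, plus two π bonds — 2 electron domains, sp.

C1 sp3, C2 sp3, C3 sp3, C4 sp, C5 sp, C6 sp3, C7 sp3, C8 sp, C9 sp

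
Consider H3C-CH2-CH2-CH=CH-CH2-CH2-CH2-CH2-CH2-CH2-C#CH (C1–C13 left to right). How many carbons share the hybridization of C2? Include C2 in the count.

C2 is sp3 (only σ bonds).
C1: sp3 ✓
C2: sp3 ✓
C3: sp3 ✓
C4: sp2
C5: sp2
C6: sp3 ✓
C7: sp3 ✓
C8: sp3 ✓
C9: sp3 ✓
C10: sp3 ✓
C11: sp3 ✓
C12: sp
C13: sp
9 carbons are sp3.

9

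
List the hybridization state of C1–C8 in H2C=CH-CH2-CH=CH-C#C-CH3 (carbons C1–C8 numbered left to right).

C1 (3 σ bonds, plus one π bond) has steric number 3: sp2.
C2 is sp2: 3 σ bonds, plus one π bond, 3 electron-density regions.
C3 is sp3: 4 σ bonds, 4 electron-density regions.
C4 has 3 σ bonds, plus one π bond: steric number 3 → sp2.
C5 is sp2: 3 σ bonds, plus one π bond, 3 electron-density regions.
C6 is sp: 2 σ bonds, plus two π bonds, 2 electron-density regions.
C7 is sp: 2 σ bonds, plus two π bonds, 2 electron-density regions.
C8 carries 4 σ bonds, giving a steric number of 4, so it is sp3.

C1 sp2, C2 sp2, C3 sp3, C4 sp2, C5 sp2, C6 sp, C7 sp, C8 sp3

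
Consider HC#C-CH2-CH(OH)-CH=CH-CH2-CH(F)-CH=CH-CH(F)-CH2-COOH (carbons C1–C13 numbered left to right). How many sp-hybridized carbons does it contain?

C1: sp ✓
C2: sp ✓
C3: sp3
C4: sp3
C5: sp2
C6: sp2
C7: sp3
C8: sp3
C9: sp2
C10: sp2
C11: sp3
C12: sp3
C13: sp2
C1, C2 → 2 sp carbons.

2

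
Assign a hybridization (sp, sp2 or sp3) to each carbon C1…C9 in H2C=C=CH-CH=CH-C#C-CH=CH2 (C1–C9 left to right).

C1: 3 σ bonds, plus one π bond; 3 regions of electron density → sp2.
C2 carries 2 σ bonds, plus two π bonds, giving a steric number of 2, so it is sp.
C3: 3 σ bonds, plus one π bond; 3 regions of electron density → sp2.
C4 — 3 σ bonds, plus one π bond. Steric number 3, so sp2.
C5 has 3 σ bonds, plus one π bond: steric number 3 → sp2.
C6 is sp: 2 σ bonds, plus two π bonds, 2 electron-density regions.
C7 is sp: 2 σ bonds, plus two π bonds, 2 electron-density regions.
C8: 3 σ bonds, plus one π bond; 3 regions of electron density → sp2.
C9 is sp2: 3 σ bonds, plus one π bond, 3 electron-density regions.

C1 sp2, C2 sp, C3 sp2, C4 sp2, C5 sp2, C6 sp, C7 sp, C8 sp2, C9 sp2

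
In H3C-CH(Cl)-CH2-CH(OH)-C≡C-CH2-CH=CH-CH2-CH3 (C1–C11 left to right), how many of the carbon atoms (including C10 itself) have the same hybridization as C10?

7

C10 is sp3 (only σ bonds).
C1: sp3 ✓
C2: sp3 ✓
C3: sp3 ✓
C4: sp3 ✓
C5: sp
C6: sp
C7: sp3 ✓
C8: sp2
C9: sp2
C10: sp3 ✓
C11: sp3 ✓
7 carbons are sp3.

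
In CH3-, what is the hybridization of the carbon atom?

Three σ bonds + one lone pair = steric number 4 → sp3, pyramidal.

sp3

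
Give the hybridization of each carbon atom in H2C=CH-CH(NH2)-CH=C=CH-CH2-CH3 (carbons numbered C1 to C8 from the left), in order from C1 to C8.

C1 sp2, C2 sp2, C3 sp3, C4 sp2, C5 sp, C6 sp2, C7 sp3, C8 sp3

C1 has 3 σ bonds, plus one π bond: steric number 3 → sp2.
C2: 3 σ bonds, plus one π bond — 3 electron domains, sp2.
C3 is sp3: 4 σ bonds, 4 electron-density regions.
C4 is sp2: 3 σ bonds, plus one π bond, 3 electron-density regions.
C5 carries 2 σ bonds, plus two π bonds, giving a steric number of 2, so it is sp.
C6 is sp2: 3 σ bonds, plus one π bond, 3 electron-density regions.
C7 — 4 σ bonds. Steric number 4, so sp3.
C8: 4 σ bonds — 4 electron domains, sp3.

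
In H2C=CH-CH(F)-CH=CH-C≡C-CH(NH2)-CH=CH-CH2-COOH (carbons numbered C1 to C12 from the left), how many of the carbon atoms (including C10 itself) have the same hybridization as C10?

C10 is sp2 (one π bond).
C1: sp2 ✓
C2: sp2 ✓
C3: sp3
C4: sp2 ✓
C5: sp2 ✓
C6: sp
C7: sp
C8: sp3
C9: sp2 ✓
C10: sp2 ✓
C11: sp3
C12: sp2 ✓
7 carbons are sp2.

7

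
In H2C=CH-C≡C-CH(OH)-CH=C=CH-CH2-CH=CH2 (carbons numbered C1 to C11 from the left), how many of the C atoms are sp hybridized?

C1: sp2
C2: sp2
C3: sp ✓
C4: sp ✓
C5: sp3
C6: sp2
C7: sp ✓
C8: sp2
C9: sp3
C10: sp2
C11: sp2
C3, C4, C7 → 3 sp carbons.

3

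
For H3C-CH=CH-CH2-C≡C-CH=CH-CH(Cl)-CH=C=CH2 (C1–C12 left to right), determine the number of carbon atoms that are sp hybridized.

3

C1: sp3
C2: sp2
C3: sp2
C4: sp3
C5: sp ✓
C6: sp ✓
C7: sp2
C8: sp2
C9: sp3
C10: sp2
C11: sp ✓
C12: sp2
C5, C6, C11 → 3 sp carbons.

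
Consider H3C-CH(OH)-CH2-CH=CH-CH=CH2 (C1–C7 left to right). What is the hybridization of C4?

C4: 3 σ bonds, plus one π bond — 3 electron domains, sp2.

sp^2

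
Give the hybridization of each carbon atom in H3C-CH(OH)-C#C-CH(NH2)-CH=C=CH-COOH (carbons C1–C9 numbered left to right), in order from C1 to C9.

C1 carries 4 σ bonds, giving a steric number of 4, so it is sp3.
C2: 4 σ bonds — 4 electron domains, sp3.
C3 is sp: 2 σ bonds, plus two π bonds, 2 electron-density regions.
C4: 2 σ bonds, plus two π bonds; 2 regions of electron density → sp.
C5: 4 σ bonds — 4 electron domains, sp3.
C6 (3 σ bonds, plus one π bond) has steric number 3: sp2.
C7 carries 2 σ bonds, plus two π bonds, giving a steric number of 2, so it is sp.
C8: 3 σ bonds, plus one π bond; 3 regions of electron density → sp2.
C9 (3 σ bonds, plus one π bond) has steric number 3: sp2.

C1 sp3, C2 sp3, C3 sp, C4 sp, C5 sp3, C6 sp2, C7 sp, C8 sp2, C9 sp2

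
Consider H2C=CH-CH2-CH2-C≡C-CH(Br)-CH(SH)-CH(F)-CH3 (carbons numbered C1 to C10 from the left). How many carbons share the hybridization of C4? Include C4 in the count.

6

C4 is sp3 (only σ bonds).
C1: sp2
C2: sp2
C3: sp3 ✓
C4: sp3 ✓
C5: sp
C6: sp
C7: sp3 ✓
C8: sp3 ✓
C9: sp3 ✓
C10: sp3 ✓
6 carbons are sp3.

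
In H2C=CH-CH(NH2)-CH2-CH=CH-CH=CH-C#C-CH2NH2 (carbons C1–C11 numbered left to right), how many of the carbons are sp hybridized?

2

C1: sp2
C2: sp2
C3: sp3
C4: sp3
C5: sp2
C6: sp2
C7: sp2
C8: sp2
C9: sp ✓
C10: sp ✓
C11: sp3
C9, C10 → 2 sp carbons.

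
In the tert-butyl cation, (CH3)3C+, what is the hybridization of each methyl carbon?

sp³

Each methyl carbon is sp3: 4 σ bonds, 4 electron-density regions.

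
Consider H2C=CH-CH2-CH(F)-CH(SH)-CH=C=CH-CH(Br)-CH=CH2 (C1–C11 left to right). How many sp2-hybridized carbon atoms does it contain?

6

C1: sp2 ✓
C2: sp2 ✓
C3: sp3
C4: sp3
C5: sp3
C6: sp2 ✓
C7: sp
C8: sp2 ✓
C9: sp3
C10: sp2 ✓
C11: sp2 ✓
C1, C2, C6, C8, C10, C11 → 6 sp2 carbons.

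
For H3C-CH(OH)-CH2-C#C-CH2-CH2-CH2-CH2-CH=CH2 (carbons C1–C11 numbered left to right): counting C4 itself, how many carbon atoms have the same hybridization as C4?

C4 is sp (two π bonds).
C1: sp3
C2: sp3
C3: sp3
C4: sp ✓
C5: sp ✓
C6: sp3
C7: sp3
C8: sp3
C9: sp3
C10: sp2
C11: sp2
2 carbons are sp.

2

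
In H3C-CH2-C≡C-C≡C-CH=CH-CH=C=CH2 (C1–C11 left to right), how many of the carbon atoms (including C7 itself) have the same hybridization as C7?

C7 is sp2 (one π bond).
C1: sp3
C2: sp3
C3: sp
C4: sp
C5: sp
C6: sp
C7: sp2 ✓
C8: sp2 ✓
C9: sp2 ✓
C10: sp
C11: sp2 ✓
4 carbons are sp2.

4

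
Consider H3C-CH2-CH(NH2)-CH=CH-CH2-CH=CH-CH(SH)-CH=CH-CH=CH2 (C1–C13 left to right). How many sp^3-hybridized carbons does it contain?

5

C1: sp3 ✓
C2: sp3 ✓
C3: sp3 ✓
C4: sp2
C5: sp2
C6: sp3 ✓
C7: sp2
C8: sp2
C9: sp3 ✓
C10: sp2
C11: sp2
C12: sp2
C13: sp2
C1, C2, C3, C6, C9 → 5 sp3 carbons.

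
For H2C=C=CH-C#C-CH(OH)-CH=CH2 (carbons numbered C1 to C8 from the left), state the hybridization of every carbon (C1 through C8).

C1 sp2, C2 sp, C3 sp2, C4 sp, C5 sp, C6 sp3, C7 sp2, C8 sp2

C1 carries 3 σ bonds, plus one π bond, giving a steric number of 3, so it is sp2.
C2: 2 σ bonds, plus two π bonds; 2 regions of electron density → sp.
C3 (3 σ bonds, plus one π bond) has steric number 3: sp2.
C4 carries 2 σ bonds, plus two π bonds, giving a steric number of 2, so it is sp.
C5 has 2 σ bonds, plus two π bonds: steric number 2 → sp.
C6: 4 σ bonds; 4 regions of electron density → sp3.
C7 — 3 σ bonds, plus one π bond. Steric number 3, so sp2.
C8: 3 σ bonds, plus one π bond; 3 regions of electron density → sp2.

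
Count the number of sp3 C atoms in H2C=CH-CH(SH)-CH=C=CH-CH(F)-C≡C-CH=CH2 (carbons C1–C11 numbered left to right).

2

C1: sp2
C2: sp2
C3: sp3 ✓
C4: sp2
C5: sp
C6: sp2
C7: sp3 ✓
C8: sp
C9: sp
C10: sp2
C11: sp2
C3, C7 → 2 sp3 carbons.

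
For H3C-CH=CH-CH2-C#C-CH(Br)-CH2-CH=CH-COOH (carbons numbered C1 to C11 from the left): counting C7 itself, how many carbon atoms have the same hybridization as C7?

4

C7 is sp3 (only σ bonds).
C1: sp3 ✓
C2: sp2
C3: sp2
C4: sp3 ✓
C5: sp
C6: sp
C7: sp3 ✓
C8: sp3 ✓
C9: sp2
C10: sp2
C11: sp2
4 carbons are sp3.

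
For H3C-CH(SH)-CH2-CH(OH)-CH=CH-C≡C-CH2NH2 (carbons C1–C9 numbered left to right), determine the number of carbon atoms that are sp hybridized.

2

C1: sp3
C2: sp3
C3: sp3
C4: sp3
C5: sp2
C6: sp2
C7: sp ✓
C8: sp ✓
C9: sp3
C7, C8 → 2 sp carbons.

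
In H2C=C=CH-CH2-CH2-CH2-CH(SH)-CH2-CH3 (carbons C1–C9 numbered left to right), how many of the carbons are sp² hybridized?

2

C1: sp2 ✓
C2: sp
C3: sp2 ✓
C4: sp3
C5: sp3
C6: sp3
C7: sp3
C8: sp3
C9: sp3
C1, C3 → 2 sp2 carbons.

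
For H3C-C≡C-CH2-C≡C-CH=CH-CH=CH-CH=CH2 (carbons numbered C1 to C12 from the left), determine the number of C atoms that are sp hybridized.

4

C1: sp3
C2: sp ✓
C3: sp ✓
C4: sp3
C5: sp ✓
C6: sp ✓
C7: sp2
C8: sp2
C9: sp2
C10: sp2
C11: sp2
C12: sp2
C2, C3, C5, C6 → 4 sp carbons.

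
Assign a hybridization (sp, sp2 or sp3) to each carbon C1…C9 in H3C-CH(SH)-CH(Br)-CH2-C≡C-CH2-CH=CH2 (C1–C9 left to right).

C1 carries 4 σ bonds, giving a steric number of 4, so it is sp3.
C2: 4 σ bonds — 4 electron domains, sp3.
C3 carries 4 σ bonds, giving a steric number of 4, so it is sp3.
C4: 4 σ bonds; 4 regions of electron density → sp3.
C5 — 2 σ bonds, plus two π bonds. Steric number 2, so sp.
C6 is sp: 2 σ bonds, plus two π bonds, 2 electron-density regions.
C7: 4 σ bonds — 4 electron domains, sp3.
C8 — 3 σ bonds, plus one π bond. Steric number 3, so sp2.
C9: 3 σ bonds, plus one π bond; 3 regions of electron density → sp2.

C1 sp3, C2 sp3, C3 sp3, C4 sp3, C5 sp, C6 sp, C7 sp3, C8 sp2, C9 sp2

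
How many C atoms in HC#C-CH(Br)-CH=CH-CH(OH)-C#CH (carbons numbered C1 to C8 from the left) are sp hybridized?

4

C1: sp ✓
C2: sp ✓
C3: sp3
C4: sp2
C5: sp2
C6: sp3
C7: sp ✓
C8: sp ✓
C1, C2, C7, C8 → 4 sp carbons.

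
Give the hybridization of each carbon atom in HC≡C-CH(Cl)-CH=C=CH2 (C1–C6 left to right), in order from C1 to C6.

C1: 2 σ bonds, plus two π bonds; 2 regions of electron density → sp.
C2: 2 σ bonds, plus two π bonds; 2 regions of electron density → sp.
C3 (4 σ bonds) has steric number 4: sp3.
C4 has 3 σ bonds, plus one π bond: steric number 3 → sp2.
C5: 2 σ bonds, plus two π bonds — 2 electron domains, sp.
C6: 3 σ bonds, plus one π bond — 3 electron domains, sp2.

C1 sp, C2 sp, C3 sp3, C4 sp2, C5 sp, C6 sp2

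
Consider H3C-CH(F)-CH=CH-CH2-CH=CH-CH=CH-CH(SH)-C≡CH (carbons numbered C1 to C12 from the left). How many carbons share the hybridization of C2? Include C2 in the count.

4

C2 is sp3 (only σ bonds).
C1: sp3 ✓
C2: sp3 ✓
C3: sp2
C4: sp2
C5: sp3 ✓
C6: sp2
C7: sp2
C8: sp2
C9: sp2
C10: sp3 ✓
C11: sp
C12: sp
4 carbons are sp3.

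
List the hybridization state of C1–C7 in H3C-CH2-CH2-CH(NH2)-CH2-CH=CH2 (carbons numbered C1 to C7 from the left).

C1 — 4 σ bonds. Steric number 4, so sp3.
C2 — 4 σ bonds. Steric number 4, so sp3.
C3 is sp3: 4 σ bonds, 4 electron-density regions.
C4 (4 σ bonds) has steric number 4: sp3.
C5 carries 4 σ bonds, giving a steric number of 4, so it is sp3.
C6: 3 σ bonds, plus one π bond — 3 electron domains, sp2.
C7 has 3 σ bonds, plus one π bond: steric number 3 → sp2.

C1 sp3, C2 sp3, C3 sp3, C4 sp3, C5 sp3, C6 sp2, C7 sp2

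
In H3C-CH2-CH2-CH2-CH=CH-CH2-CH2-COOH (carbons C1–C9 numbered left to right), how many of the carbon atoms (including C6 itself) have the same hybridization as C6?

3

C6 is sp2 (one π bond).
C1: sp3
C2: sp3
C3: sp3
C4: sp3
C5: sp2 ✓
C6: sp2 ✓
C7: sp3
C8: sp3
C9: sp2 ✓
3 carbons are sp2.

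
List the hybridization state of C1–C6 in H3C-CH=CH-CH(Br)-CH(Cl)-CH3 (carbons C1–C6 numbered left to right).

C1 sp3, C2 sp2, C3 sp2, C4 sp3, C5 sp3, C6 sp3

C1 (4 σ bonds) has steric number 4: sp3.
C2 (3 σ bonds, plus one π bond) has steric number 3: sp2.
C3 — 3 σ bonds, plus one π bond. Steric number 3, so sp2.
C4 carries 4 σ bonds, giving a steric number of 4, so it is sp3.
C5 — 4 σ bonds. Steric number 4, so sp3.
C6: 4 σ bonds; 4 regions of electron density → sp3.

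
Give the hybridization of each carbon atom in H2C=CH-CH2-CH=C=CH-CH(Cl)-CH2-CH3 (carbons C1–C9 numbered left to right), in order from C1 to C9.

C1 — 3 σ bonds, plus one π bond. Steric number 3, so sp2.
C2 has 3 σ bonds, plus one π bond: steric number 3 → sp2.
C3 carries 4 σ bonds, giving a steric number of 4, so it is sp3.
C4 — 3 σ bonds, plus one π bond. Steric number 3, so sp2.
C5 (2 σ bonds, plus two π bonds) has steric number 2: sp.
C6 is sp2: 3 σ bonds, plus one π bond, 3 electron-density regions.
C7 has 4 σ bonds: steric number 4 → sp3.
C8 has 4 σ bonds: steric number 4 → sp3.
C9 has 4 σ bonds: steric number 4 → sp3.

C1 sp2, C2 sp2, C3 sp3, C4 sp2, C5 sp, C6 sp2, C7 sp3, C8 sp3, C9 sp3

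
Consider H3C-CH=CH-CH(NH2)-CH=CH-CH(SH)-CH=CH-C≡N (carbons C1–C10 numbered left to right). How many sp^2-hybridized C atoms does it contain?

6

C1: sp3
C2: sp2 ✓
C3: sp2 ✓
C4: sp3
C5: sp2 ✓
C6: sp2 ✓
C7: sp3
C8: sp2 ✓
C9: sp2 ✓
C10: sp
C2, C3, C5, C6, C8, C9 → 6 sp2 carbons.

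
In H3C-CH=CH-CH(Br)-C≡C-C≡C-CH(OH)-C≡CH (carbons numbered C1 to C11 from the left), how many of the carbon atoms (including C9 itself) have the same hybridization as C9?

3

C9 is sp3 (only σ bonds).
C1: sp3 ✓
C2: sp2
C3: sp2
C4: sp3 ✓
C5: sp
C6: sp
C7: sp
C8: sp
C9: sp3 ✓
C10: sp
C11: sp
3 carbons are sp3.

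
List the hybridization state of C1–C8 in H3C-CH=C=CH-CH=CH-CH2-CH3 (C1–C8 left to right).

C1 sp3, C2 sp2, C3 sp, C4 sp2, C5 sp2, C6 sp2, C7 sp3, C8 sp3

C1 carries 4 σ bonds, giving a steric number of 4, so it is sp3.
C2 (3 σ bonds, plus one π bond) has steric number 3: sp2.
C3: 2 σ bonds, plus two π bonds; 2 regions of electron density → sp.
C4: 3 σ bonds, plus one π bond — 3 electron domains, sp2.
C5 (3 σ bonds, plus one π bond) has steric number 3: sp2.
C6: 3 σ bonds, plus one π bond; 3 regions of electron density → sp2.
C7 has 4 σ bonds: steric number 4 → sp3.
C8 has 4 σ bonds: steric number 4 → sp3.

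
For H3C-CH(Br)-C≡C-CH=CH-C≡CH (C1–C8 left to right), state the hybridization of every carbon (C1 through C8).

C1: 4 σ bonds — 4 electron domains, sp3.
C2 — 4 σ bonds. Steric number 4, so sp3.
C3: 2 σ bonds, plus two π bonds; 2 regions of electron density → sp.
C4 carries 2 σ bonds, plus two π bonds, giving a steric number of 2, so it is sp.
C5 — 3 σ bonds, plus one π bond. Steric number 3, so sp2.
C6: 3 σ bonds, plus one π bond — 3 electron domains, sp2.
C7 (2 σ bonds, plus two π bonds) has steric number 2: sp.
C8: 2 σ bonds, plus two π bonds — 2 electron domains, sp.

C1 sp3, C2 sp3, C3 sp, C4 sp, C5 sp2, C6 sp2, C7 sp, C8 sp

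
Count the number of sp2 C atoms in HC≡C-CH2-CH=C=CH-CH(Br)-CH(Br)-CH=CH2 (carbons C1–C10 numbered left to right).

C1: sp
C2: sp
C3: sp3
C4: sp2 ✓
C5: sp
C6: sp2 ✓
C7: sp3
C8: sp3
C9: sp2 ✓
C10: sp2 ✓
C4, C6, C9, C10 → 4 sp2 carbons.

4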